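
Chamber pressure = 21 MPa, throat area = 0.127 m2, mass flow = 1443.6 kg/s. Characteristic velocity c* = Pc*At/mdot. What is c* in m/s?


c* = 21e6 * 0.127 / 1443.6 = 1847 m/s

1847 m/s


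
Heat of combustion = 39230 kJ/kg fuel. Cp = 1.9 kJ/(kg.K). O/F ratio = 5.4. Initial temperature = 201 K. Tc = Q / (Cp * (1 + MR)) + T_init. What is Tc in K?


Tc = 39230 / (1.9 * (1 + 5.4)) + 201 = 3427 K

3427 K


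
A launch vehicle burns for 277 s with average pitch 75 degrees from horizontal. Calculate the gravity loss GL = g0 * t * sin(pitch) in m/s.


GL = 9.81 * 277 * sin(75 deg) = 2625 m/s

2625 m/s


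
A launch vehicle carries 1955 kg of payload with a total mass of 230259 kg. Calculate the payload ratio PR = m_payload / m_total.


PR = 1955 / 230259 = 0.0085

0.0085


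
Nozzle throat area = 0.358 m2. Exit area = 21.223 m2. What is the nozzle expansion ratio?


AR = 21.223 / 0.358 = 59.3

59.3


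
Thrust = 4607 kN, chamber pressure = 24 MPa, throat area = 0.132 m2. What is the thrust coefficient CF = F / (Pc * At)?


CF = 4607000 / (24e6 * 0.132) = 1.45

1.45


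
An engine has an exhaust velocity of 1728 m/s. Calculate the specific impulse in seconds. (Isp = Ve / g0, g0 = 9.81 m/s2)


Isp = Ve / g0 = 1728 / 9.81 = 176.1 s

176.1 s


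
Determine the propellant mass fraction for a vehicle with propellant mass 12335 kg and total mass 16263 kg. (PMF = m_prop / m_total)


PMF = 12335 / 16263 = 0.758

0.758


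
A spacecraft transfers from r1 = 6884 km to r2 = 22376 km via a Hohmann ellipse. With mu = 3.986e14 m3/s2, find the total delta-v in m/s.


V1 = sqrt(mu/r1) = 7609.36 m/s
dV1 = V1*(sqrt(2*r2/(r1+r2)) - 1) = 1801.24 m/s
V2 = sqrt(mu/r2) = 4220.63 m/s
dV2 = V2*(1 - sqrt(2*r1/(r1+r2))) = 1325.45 m/s
Total dV = 3127 m/s

3127 m/s


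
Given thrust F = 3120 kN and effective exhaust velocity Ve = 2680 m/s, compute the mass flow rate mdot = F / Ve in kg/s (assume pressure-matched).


mdot = F / Ve = 3120000 / 2680 = 1164.2 kg/s

1164.2 kg/s


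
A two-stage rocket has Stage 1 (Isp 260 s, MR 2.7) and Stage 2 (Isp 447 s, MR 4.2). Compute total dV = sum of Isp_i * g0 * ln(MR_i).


dV1 = 260 * 9.81 * ln(2.7) = 2533.4 m/s
dV2 = 447 * 9.81 * ln(4.2) = 6292.9 m/s
Total dV = 2533.4 + 6292.9 = 8826.3 m/s ~ 8826 m/s

8826 m/s


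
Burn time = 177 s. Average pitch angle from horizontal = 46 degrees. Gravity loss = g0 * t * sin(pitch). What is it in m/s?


GL = 9.81 * 177 * sin(46 deg) = 1249 m/s

1249 m/s


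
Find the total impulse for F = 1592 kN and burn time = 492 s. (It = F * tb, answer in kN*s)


It = 1592 * 492 = 783264 kN*s

783264 kN*s


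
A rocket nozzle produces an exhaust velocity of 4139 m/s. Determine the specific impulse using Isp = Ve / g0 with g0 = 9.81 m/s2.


Isp = Ve / g0 = 4139 / 9.81 = 421.9 s

421.9 s


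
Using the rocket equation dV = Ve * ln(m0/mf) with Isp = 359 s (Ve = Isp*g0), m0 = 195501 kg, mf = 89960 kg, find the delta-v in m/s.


Ve = 359 * 9.81 = 3521.79 m/s
dV = 3521.79 * ln(195501/89960) = 2734 m/s

2734 m/s


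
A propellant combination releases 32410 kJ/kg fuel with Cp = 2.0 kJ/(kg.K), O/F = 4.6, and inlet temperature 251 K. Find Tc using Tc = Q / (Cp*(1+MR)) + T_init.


Tc = 32410 / (2.0 * (1 + 4.6)) + 251 = 3145 K

3145 K


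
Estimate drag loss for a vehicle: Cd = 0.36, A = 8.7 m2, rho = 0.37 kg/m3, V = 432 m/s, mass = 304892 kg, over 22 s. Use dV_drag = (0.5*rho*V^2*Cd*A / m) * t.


D = 0.5 * 0.37 * 432^2 * 0.36 * 8.7 = 108133.68 N
a = 108133.68 / 304892 = 0.3547 m/s2
dV = 0.3547 * 22 = 7.8 m/s

7.8 m/s


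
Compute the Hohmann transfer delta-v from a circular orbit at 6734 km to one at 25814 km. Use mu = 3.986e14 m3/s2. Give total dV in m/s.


V1 = sqrt(mu/r1) = 7693.64 m/s
dV1 = V1*(sqrt(2*r2/(r1+r2)) - 1) = 1996.11 m/s
V2 = sqrt(mu/r2) = 3929.53 m/s
dV2 = V2*(1 - sqrt(2*r1/(r1+r2))) = 1401.81 m/s
Total dV = 3398 m/s

3398 m/s


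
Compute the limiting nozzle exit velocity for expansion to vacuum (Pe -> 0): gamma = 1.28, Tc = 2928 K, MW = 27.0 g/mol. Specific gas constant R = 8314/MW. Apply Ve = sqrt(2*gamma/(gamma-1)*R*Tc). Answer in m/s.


R = 8314 / 27.0 = 307.93 J/(kg.K)
Ve = sqrt(2 * 1.28 / (1.28 - 1) * 307.93 * 2928) = 2871 m/s

2871 m/s


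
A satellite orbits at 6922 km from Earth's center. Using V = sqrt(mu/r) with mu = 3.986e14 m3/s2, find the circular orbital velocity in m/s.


V = sqrt(3.986e14 / 6922000) = 7588 m/s

7588 m/s


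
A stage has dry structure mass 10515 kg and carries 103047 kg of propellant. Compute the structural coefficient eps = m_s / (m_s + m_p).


eps = 10515 / (10515 + 103047) = 0.0926

0.0926


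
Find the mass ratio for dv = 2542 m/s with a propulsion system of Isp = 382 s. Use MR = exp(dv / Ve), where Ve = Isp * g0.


Ve = 382 * 9.81 = 3747.42 m/s
MR = exp(2542 / 3747.42) = 1.971

1.971


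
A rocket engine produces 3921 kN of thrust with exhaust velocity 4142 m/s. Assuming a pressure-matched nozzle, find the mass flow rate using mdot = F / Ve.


mdot = F / Ve = 3921000 / 4142 = 946.6 kg/s

946.6 kg/s


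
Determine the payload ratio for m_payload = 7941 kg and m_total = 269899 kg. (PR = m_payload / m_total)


PR = 7941 / 269899 = 0.0294

0.0294


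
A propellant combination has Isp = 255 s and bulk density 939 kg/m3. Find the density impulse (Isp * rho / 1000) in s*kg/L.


rho*Isp = 255 * 939 / 1000 = 239 s*kg/L

239 s*kg/L


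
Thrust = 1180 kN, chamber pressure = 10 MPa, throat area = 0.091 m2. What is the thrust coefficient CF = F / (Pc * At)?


CF = 1180000 / (10e6 * 0.091) = 1.3

1.3


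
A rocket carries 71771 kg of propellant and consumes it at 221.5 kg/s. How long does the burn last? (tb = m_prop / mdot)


tb = 71771 / 221.5 = 324.0 s

324.0 s


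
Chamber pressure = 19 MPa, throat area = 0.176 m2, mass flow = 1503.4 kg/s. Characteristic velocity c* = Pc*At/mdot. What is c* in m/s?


c* = 19e6 * 0.176 / 1503.4 = 2224 m/s

2224 m/s


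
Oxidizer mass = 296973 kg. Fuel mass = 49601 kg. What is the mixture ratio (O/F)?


MR = 296973 / 49601 = 5.99

5.99


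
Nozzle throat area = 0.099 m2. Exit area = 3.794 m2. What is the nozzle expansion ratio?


AR = 3.794 / 0.099 = 38.3

38.3


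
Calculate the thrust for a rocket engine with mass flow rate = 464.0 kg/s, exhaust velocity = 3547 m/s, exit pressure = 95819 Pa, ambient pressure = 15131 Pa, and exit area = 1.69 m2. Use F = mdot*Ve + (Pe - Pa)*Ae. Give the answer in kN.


F = 464.0 * 3547 + (95819 - 15131) * 1.69 = 1.7822e+06 N = 1782.2 kN

1782.2 kN


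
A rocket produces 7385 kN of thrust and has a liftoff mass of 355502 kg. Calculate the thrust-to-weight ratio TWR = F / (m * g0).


TWR = 7385000 / (355502 * 9.81) = 2.12

2.12


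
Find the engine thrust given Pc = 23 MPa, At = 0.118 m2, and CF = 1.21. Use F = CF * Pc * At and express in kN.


F = 1.21 * 23e6 * 0.118 = 3.2839e+06 N = 3283.9 kN

3283.9 kN


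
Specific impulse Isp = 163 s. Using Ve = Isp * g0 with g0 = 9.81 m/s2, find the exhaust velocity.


Ve = Isp * g0 = 163 * 9.81 = 1599.0 m/s

1599.0 m/s


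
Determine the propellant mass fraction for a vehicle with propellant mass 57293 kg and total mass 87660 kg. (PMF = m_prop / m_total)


PMF = 57293 / 87660 = 0.654

0.654


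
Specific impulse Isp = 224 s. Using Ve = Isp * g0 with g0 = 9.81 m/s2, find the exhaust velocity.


Ve = Isp * g0 = 224 * 9.81 = 2197.4 m/s

2197.4 m/s


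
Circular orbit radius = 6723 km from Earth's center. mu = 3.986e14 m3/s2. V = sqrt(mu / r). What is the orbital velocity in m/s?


V = sqrt(3.986e14 / 6723000) = 7700 m/s

7700 m/s


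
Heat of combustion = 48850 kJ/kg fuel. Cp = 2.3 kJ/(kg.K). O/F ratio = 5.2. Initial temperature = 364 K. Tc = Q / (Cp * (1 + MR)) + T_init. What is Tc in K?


Tc = 48850 / (2.3 * (1 + 5.2)) + 364 = 3790 K

3790 K


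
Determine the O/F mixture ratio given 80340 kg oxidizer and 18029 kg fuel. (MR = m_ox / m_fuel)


MR = 80340 / 18029 = 4.46

4.46


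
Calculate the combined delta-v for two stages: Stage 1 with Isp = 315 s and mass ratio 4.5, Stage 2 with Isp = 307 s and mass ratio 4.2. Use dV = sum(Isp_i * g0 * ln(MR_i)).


dV1 = 315 * 9.81 * ln(4.5) = 4647.8 m/s
dV2 = 307 * 9.81 * ln(4.2) = 4322.0 m/s
Total dV = 4647.8 + 4322.0 = 8969.8 m/s ~ 8970 m/s

8970 m/s


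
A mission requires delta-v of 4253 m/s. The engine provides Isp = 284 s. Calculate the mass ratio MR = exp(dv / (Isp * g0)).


Ve = 284 * 9.81 = 2786.04 m/s
MR = exp(4253 / 2786.04) = 4.602

4.602


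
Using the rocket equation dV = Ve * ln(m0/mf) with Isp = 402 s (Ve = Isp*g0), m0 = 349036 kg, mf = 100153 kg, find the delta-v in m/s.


Ve = 402 * 9.81 = 3943.62 m/s
dV = 3943.62 * ln(349036/100153) = 4924 m/s

4924 m/s


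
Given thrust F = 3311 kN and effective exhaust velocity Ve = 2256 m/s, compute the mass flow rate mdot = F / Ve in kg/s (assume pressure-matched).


mdot = F / Ve = 3311000 / 2256 = 1467.6 kg/s

1467.6 kg/s


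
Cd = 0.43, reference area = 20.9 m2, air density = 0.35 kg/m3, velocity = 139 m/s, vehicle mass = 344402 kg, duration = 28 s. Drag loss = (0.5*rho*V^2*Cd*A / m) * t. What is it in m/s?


D = 0.5 * 0.35 * 139^2 * 0.43 * 20.9 = 30386.62 N
a = 30386.62 / 344402 = 0.0882 m/s2
dV = 0.0882 * 28 = 2.5 m/s

2.5 m/s


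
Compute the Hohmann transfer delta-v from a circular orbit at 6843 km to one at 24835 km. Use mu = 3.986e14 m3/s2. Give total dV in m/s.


V1 = sqrt(mu/r1) = 7632.12 m/s
dV1 = V1*(sqrt(2*r2/(r1+r2)) - 1) = 1924.7 m/s
V2 = sqrt(mu/r2) = 4006.24 m/s
dV2 = V2*(1 - sqrt(2*r1/(r1+r2))) = 1372.96 m/s
Total dV = 3298 m/s

3298 m/s


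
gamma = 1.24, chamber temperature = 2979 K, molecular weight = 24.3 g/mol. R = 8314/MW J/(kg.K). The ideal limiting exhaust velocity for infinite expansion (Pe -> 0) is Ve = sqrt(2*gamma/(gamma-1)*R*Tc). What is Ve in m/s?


R = 8314 / 24.3 = 342.14 J/(kg.K)
Ve = sqrt(2 * 1.24 / (1.24 - 1) * 342.14 * 2979) = 3245 m/s

3245 m/s


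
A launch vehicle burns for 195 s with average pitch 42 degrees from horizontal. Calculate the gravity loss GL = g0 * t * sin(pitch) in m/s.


GL = 9.81 * 195 * sin(42 deg) = 1280 m/s

1280 m/s


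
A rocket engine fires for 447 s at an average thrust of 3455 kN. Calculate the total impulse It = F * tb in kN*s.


It = 3455 * 447 = 1544385 kN*s

1544385 kN*s


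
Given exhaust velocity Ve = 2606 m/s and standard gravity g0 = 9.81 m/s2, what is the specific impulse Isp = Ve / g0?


Isp = Ve / g0 = 2606 / 9.81 = 265.6 s

265.6 s


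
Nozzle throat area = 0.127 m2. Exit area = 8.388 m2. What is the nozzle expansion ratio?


AR = 8.388 / 0.127 = 66.0

66.0


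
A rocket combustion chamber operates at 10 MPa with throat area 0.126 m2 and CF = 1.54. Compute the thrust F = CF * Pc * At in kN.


F = 1.54 * 10e6 * 0.126 = 1.9404e+06 N = 1940.4 kN

1940.4 kN


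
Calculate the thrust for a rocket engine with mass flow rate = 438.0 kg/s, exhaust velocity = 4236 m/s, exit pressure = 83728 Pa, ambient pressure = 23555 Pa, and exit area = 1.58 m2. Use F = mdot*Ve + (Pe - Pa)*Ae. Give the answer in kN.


F = 438.0 * 4236 + (83728 - 23555) * 1.58 = 1.9504e+06 N = 1950.4 kN

1950.4 kN


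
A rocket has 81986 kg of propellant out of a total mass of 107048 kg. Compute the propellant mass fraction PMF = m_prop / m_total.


PMF = 81986 / 107048 = 0.766

0.766


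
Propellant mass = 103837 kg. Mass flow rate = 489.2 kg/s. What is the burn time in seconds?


tb = 103837 / 489.2 = 212.3 s

212.3 s


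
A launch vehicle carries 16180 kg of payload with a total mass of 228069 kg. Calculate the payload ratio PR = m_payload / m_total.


PR = 16180 / 228069 = 0.0709

0.0709


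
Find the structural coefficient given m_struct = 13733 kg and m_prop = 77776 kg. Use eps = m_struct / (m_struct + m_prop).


eps = 13733 / (13733 + 77776) = 0.1501

0.1501


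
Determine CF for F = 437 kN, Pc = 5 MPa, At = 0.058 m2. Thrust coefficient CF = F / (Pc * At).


CF = 437000 / (5e6 * 0.058) = 1.51

1.51


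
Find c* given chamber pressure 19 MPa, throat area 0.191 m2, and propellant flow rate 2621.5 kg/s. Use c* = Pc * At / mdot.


c* = 19e6 * 0.191 / 2621.5 = 1384 m/s

1384 m/s


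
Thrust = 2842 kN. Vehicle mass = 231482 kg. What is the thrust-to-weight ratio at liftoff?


TWR = 2842000 / (231482 * 9.81) = 1.25

1.25


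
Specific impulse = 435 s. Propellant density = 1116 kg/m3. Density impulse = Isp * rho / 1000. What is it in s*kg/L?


rho*Isp = 435 * 1116 / 1000 = 485 s*kg/L

485 s*kg/L


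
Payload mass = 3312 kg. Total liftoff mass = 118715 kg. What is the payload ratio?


PR = 3312 / 118715 = 0.0279

0.0279


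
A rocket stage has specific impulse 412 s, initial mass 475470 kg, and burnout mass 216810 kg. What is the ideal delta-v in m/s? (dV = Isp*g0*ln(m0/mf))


Ve = 412 * 9.81 = 4041.72 m/s
dV = 4041.72 * ln(475470/216810) = 3174 m/s

3174 m/s


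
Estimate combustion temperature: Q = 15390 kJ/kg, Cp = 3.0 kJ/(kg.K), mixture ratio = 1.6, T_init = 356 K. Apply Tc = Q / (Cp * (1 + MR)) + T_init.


Tc = 15390 / (3.0 * (1 + 1.6)) + 356 = 2329 K

2329 K


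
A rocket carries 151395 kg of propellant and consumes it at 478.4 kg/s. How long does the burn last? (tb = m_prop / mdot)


tb = 151395 / 478.4 = 316.5 s

316.5 s


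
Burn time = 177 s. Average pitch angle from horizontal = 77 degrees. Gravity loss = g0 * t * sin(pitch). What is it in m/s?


GL = 9.81 * 177 * sin(77 deg) = 1692 m/s

1692 m/s


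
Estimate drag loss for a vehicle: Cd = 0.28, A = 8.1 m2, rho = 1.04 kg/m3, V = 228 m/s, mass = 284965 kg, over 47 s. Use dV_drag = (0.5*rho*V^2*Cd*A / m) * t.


D = 0.5 * 1.04 * 228^2 * 0.28 * 8.1 = 61307.85 N
a = 61307.85 / 284965 = 0.2151 m/s2
dV = 0.2151 * 47 = 10.1 m/s

10.1 m/s


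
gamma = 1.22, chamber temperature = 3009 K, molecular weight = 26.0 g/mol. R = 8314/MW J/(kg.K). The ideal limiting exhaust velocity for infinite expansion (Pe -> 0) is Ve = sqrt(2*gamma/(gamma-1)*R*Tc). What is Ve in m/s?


R = 8314 / 26.0 = 319.77 J/(kg.K)
Ve = sqrt(2 * 1.22 / (1.22 - 1) * 319.77 * 3009) = 3267 m/s

3267 m/s


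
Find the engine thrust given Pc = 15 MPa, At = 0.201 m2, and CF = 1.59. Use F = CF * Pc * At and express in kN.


F = 1.59 * 15e6 * 0.201 = 4.7938e+06 N = 4793.9 kN

4793.9 kN


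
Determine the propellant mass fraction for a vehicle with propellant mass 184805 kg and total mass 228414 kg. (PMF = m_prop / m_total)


PMF = 184805 / 228414 = 0.809

0.809


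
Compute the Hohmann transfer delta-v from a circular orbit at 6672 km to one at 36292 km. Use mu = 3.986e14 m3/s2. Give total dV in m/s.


V1 = sqrt(mu/r1) = 7729.31 m/s
dV1 = V1*(sqrt(2*r2/(r1+r2)) - 1) = 2317.05 m/s
V2 = sqrt(mu/r2) = 3314.08 m/s
dV2 = V2*(1 - sqrt(2*r1/(r1+r2))) = 1467.14 m/s
Total dV = 3784 m/s

3784 m/s


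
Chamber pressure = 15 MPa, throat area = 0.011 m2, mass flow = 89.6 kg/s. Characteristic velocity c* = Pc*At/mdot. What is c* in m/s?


c* = 15e6 * 0.011 / 89.6 = 1842 m/s

1842 m/s


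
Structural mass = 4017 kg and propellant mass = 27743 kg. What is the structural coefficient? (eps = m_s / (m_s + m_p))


eps = 4017 / (4017 + 27743) = 0.1265

0.1265


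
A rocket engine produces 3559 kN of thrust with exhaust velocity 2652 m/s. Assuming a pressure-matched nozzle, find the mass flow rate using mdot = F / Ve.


mdot = F / Ve = 3559000 / 2652 = 1342.0 kg/s

1342.0 kg/s


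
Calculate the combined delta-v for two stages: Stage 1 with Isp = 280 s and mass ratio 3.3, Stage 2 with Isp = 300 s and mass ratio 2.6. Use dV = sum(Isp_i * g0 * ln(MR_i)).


dV1 = 280 * 9.81 * ln(3.3) = 3279.5 m/s
dV2 = 300 * 9.81 * ln(2.6) = 2812.1 m/s
Total dV = 3279.5 + 2812.1 = 6091.6 m/s ~ 6092 m/s

6092 m/s


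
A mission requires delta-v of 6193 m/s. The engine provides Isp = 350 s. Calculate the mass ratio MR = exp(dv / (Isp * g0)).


Ve = 350 * 9.81 = 3433.5 m/s
MR = exp(6193 / 3433.5) = 6.072

6.072


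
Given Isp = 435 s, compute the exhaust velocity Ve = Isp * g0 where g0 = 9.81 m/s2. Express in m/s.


Ve = Isp * g0 = 435 * 9.81 = 4267.4 m/s

4267.4 m/s


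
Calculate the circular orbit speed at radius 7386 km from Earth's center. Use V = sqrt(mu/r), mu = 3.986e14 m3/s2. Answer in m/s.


V = sqrt(3.986e14 / 7386000) = 7346 m/s

7346 m/s


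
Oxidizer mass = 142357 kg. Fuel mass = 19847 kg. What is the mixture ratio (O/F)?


MR = 142357 / 19847 = 7.17

7.17


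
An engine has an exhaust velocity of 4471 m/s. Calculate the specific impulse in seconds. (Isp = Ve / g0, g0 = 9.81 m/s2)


Isp = Ve / g0 = 4471 / 9.81 = 455.8 s

455.8 s


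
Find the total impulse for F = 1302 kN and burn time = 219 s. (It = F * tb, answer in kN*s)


It = 1302 * 219 = 285138 kN*s

285138 kN*s


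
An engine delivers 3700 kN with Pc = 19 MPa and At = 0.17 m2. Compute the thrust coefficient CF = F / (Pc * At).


CF = 3700000 / (19e6 * 0.17) = 1.15

1.15


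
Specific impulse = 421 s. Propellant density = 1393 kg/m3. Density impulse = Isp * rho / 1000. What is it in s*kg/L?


rho*Isp = 421 * 1393 / 1000 = 586 s*kg/L

586 s*kg/L


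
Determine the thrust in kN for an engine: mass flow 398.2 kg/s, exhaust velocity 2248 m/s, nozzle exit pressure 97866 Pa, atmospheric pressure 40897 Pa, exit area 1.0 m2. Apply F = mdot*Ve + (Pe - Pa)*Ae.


F = 398.2 * 2248 + (97866 - 40897) * 1.0 = 952123.0 N = 952.1 kN

952.1 kN


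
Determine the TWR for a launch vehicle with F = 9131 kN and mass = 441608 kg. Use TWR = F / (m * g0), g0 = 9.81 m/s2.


TWR = 9131000 / (441608 * 9.81) = 2.11

2.11


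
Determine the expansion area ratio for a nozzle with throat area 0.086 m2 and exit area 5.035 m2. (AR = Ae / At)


AR = 5.035 / 0.086 = 58.5

58.5


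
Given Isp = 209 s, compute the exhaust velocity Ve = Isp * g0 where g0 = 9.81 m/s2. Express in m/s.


Ve = Isp * g0 = 209 * 9.81 = 2050.3 m/s

2050.3 m/s


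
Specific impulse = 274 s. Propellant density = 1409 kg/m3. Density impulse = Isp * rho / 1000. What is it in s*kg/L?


rho*Isp = 274 * 1409 / 1000 = 386 s*kg/L

386 s*kg/L


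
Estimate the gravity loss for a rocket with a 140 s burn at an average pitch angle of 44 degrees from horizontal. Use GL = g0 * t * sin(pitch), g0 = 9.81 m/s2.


GL = 9.81 * 140 * sin(44 deg) = 954 m/s

954 m/s


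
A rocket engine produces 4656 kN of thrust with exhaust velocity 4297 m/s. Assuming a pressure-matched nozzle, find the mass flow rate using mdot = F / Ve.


mdot = F / Ve = 4656000 / 4297 = 1083.5 kg/s

1083.5 kg/s


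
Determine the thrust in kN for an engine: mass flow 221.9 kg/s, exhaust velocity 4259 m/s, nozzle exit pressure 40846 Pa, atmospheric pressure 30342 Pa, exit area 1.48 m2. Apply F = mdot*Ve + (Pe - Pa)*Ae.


F = 221.9 * 4259 + (40846 - 30342) * 1.48 = 960618.0 N = 960.6 kN

960.6 kN


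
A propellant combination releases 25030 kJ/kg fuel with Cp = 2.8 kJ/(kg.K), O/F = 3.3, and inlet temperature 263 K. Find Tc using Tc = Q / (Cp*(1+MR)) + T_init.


Tc = 25030 / (2.8 * (1 + 3.3)) + 263 = 2342 K

2342 K


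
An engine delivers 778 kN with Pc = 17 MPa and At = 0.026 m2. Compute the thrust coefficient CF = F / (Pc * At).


CF = 778000 / (17e6 * 0.026) = 1.76

1.76


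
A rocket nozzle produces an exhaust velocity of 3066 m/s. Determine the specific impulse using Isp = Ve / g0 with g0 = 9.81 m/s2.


Isp = Ve / g0 = 3066 / 9.81 = 312.5 s

312.5 s


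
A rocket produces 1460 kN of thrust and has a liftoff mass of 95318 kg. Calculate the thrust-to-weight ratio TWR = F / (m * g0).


TWR = 1460000 / (95318 * 9.81) = 1.56

1.56


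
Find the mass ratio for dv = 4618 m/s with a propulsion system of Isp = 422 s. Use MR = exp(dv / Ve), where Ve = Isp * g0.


Ve = 422 * 9.81 = 4139.82 m/s
MR = exp(4618 / 4139.82) = 3.051

3.051


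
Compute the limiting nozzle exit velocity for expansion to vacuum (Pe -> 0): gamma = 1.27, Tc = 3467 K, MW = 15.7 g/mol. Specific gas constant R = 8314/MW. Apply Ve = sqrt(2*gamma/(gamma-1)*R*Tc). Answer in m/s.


R = 8314 / 15.7 = 529.55 J/(kg.K)
Ve = sqrt(2 * 1.27 / (1.27 - 1) * 529.55 * 3467) = 4156 m/s

4156 m/s


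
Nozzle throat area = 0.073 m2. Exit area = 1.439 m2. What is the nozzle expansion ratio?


AR = 1.439 / 0.073 = 19.7

19.7


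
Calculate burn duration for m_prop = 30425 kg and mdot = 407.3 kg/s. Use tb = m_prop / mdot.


tb = 30425 / 407.3 = 74.7 s

74.7 s


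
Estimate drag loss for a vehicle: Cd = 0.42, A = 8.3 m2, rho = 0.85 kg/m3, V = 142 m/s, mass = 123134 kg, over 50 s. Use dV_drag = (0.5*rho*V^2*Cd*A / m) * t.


D = 0.5 * 0.85 * 142^2 * 0.42 * 8.3 = 29873.97 N
a = 29873.97 / 123134 = 0.2426 m/s2
dV = 0.2426 * 50 = 12.1 m/s

12.1 m/s


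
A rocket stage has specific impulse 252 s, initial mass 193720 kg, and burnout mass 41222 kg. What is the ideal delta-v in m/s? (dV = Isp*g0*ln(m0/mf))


Ve = 252 * 9.81 = 2472.12 m/s
dV = 2472.12 * ln(193720/41222) = 3825 m/s

3825 m/s


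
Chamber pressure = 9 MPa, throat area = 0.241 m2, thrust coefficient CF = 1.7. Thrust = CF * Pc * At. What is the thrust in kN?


F = 1.7 * 9e6 * 0.241 = 3.6873e+06 N = 3687.3 kN

3687.3 kN


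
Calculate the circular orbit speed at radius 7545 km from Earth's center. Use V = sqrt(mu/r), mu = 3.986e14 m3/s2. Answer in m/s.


V = sqrt(3.986e14 / 7545000) = 7268 m/s

7268 m/s


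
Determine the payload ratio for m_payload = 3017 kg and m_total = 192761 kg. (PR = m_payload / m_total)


PR = 3017 / 192761 = 0.0157

0.0157


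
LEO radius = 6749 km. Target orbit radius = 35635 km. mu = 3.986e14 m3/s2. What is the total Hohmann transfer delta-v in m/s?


V1 = sqrt(mu/r1) = 7685.09 m/s
dV1 = V1*(sqrt(2*r2/(r1+r2)) - 1) = 2280.46 m/s
V2 = sqrt(mu/r2) = 3344.49 m/s
dV2 = V2*(1 - sqrt(2*r1/(r1+r2))) = 1457.09 m/s
Total dV = 3738 m/s

3738 m/s


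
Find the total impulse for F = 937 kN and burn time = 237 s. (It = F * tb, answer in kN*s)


It = 937 * 237 = 222069 kN*s

222069 kN*s


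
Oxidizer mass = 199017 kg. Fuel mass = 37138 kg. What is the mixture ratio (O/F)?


MR = 199017 / 37138 = 5.36

5.36


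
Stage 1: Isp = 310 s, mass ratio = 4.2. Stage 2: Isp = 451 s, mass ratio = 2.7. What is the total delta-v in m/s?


dV1 = 310 * 9.81 * ln(4.2) = 4364.2 m/s
dV2 = 451 * 9.81 * ln(2.7) = 4394.5 m/s
Total dV = 4364.2 + 4394.5 = 8758.7 m/s ~ 8759 m/s

8759 m/s


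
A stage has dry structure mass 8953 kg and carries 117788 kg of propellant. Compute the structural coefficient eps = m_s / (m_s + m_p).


eps = 8953 / (8953 + 117788) = 0.0706

0.0706


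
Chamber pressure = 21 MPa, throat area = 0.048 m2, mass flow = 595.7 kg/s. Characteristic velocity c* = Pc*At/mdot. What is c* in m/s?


c* = 21e6 * 0.048 / 595.7 = 1692 m/s

1692 m/s


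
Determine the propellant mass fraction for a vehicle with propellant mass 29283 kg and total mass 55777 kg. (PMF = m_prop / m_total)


PMF = 29283 / 55777 = 0.525

0.525


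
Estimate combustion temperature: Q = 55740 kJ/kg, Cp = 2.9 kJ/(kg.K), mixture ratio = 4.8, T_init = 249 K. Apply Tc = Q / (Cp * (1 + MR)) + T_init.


Tc = 55740 / (2.9 * (1 + 4.8)) + 249 = 3563 K

3563 K


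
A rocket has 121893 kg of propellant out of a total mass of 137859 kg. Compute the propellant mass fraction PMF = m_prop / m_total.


PMF = 121893 / 137859 = 0.884

0.884


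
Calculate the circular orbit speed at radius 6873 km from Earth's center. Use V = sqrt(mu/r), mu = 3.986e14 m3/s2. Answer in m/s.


V = sqrt(3.986e14 / 6873000) = 7615 m/s

7615 m/s


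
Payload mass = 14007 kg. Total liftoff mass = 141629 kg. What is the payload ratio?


PR = 14007 / 141629 = 0.0989

0.0989


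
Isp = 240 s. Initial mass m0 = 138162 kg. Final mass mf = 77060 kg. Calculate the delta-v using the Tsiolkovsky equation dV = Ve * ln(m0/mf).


Ve = 240 * 9.81 = 2354.4 m/s
dV = 2354.4 * ln(138162/77060) = 1375 m/s

1375 m/s


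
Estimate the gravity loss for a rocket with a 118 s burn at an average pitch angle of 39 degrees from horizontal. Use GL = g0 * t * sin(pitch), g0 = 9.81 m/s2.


GL = 9.81 * 118 * sin(39 deg) = 728 m/s

728 m/s


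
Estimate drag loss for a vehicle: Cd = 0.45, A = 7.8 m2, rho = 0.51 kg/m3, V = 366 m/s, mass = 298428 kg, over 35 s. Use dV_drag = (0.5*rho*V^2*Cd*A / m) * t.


D = 0.5 * 0.51 * 366^2 * 0.45 * 7.8 = 119897.32 N
a = 119897.32 / 298428 = 0.4018 m/s2
dV = 0.4018 * 35 = 14.1 m/s

14.1 m/s


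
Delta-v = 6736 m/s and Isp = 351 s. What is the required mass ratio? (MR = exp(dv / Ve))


Ve = 351 * 9.81 = 3443.31 m/s
MR = exp(6736 / 3443.31) = 7.073

7.073


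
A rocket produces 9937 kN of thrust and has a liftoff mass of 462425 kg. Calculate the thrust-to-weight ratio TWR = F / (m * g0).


TWR = 9937000 / (462425 * 9.81) = 2.19

2.19


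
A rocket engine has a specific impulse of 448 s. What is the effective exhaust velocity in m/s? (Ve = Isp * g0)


Ve = Isp * g0 = 448 * 9.81 = 4394.9 m/s

4394.9 m/s


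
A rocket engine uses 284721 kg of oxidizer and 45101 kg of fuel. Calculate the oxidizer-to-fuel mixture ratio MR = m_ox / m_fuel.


MR = 284721 / 45101 = 6.31

6.31


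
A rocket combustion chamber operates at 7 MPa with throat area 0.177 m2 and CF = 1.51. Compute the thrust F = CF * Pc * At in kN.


F = 1.51 * 7e6 * 0.177 = 1.8709e+06 N = 1870.9 kN

1870.9 kN


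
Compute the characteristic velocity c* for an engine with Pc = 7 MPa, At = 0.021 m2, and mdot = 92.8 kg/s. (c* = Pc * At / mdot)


c* = 7e6 * 0.021 / 92.8 = 1584 m/s

1584 m/s


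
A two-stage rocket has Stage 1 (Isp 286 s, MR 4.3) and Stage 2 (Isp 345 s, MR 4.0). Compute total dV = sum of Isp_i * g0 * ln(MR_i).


dV1 = 286 * 9.81 * ln(4.3) = 4092.4 m/s
dV2 = 345 * 9.81 * ln(4.0) = 4691.8 m/s
Total dV = 4092.4 + 4691.8 = 8784.2 m/s ~ 8784 m/s

8784 m/s


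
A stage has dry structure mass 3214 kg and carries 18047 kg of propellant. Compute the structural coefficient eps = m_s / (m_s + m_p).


eps = 3214 / (3214 + 18047) = 0.1512

0.1512


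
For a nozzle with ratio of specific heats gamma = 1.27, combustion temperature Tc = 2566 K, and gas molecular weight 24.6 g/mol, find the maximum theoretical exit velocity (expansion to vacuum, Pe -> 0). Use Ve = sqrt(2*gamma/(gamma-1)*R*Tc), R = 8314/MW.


R = 8314 / 24.6 = 337.97 J/(kg.K)
Ve = sqrt(2 * 1.27 / (1.27 - 1) * 337.97 * 2566) = 2856 m/s

2856 m/s


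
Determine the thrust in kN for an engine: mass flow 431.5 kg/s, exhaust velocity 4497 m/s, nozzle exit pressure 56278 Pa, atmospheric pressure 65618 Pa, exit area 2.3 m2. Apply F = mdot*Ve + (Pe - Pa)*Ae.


F = 431.5 * 4497 + (56278 - 65618) * 2.3 = 1.9190e+06 N = 1919.0 kN

1919.0 kN


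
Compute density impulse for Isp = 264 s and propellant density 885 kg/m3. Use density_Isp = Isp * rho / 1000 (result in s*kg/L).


rho*Isp = 264 * 885 / 1000 = 234 s*kg/L

234 s*kg/L


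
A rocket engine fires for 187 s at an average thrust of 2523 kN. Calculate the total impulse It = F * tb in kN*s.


It = 2523 * 187 = 471801 kN*s

471801 kN*s


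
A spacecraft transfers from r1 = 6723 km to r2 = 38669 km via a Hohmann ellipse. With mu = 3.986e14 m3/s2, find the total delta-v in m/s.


V1 = sqrt(mu/r1) = 7699.94 m/s
dV1 = V1*(sqrt(2*r2/(r1+r2)) - 1) = 2350.71 m/s
V2 = sqrt(mu/r2) = 3210.61 m/s
dV2 = V2*(1 - sqrt(2*r1/(r1+r2))) = 1463.2 m/s
Total dV = 3814 m/s

3814 m/s


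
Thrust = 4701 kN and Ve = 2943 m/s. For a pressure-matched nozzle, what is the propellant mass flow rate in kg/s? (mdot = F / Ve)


mdot = F / Ve = 4701000 / 2943 = 1597.3 kg/s

1597.3 kg/s


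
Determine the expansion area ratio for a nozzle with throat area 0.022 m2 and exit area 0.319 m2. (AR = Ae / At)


AR = 0.319 / 0.022 = 14.5

14.5


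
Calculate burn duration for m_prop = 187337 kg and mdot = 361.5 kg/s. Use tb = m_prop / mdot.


tb = 187337 / 361.5 = 518.2 s

518.2 s


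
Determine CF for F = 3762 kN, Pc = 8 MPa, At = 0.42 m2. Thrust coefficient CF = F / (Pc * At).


CF = 3762000 / (8e6 * 0.42) = 1.12

1.12


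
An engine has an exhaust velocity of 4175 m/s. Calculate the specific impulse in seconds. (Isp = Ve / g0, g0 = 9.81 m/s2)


Isp = Ve / g0 = 4175 / 9.81 = 425.6 s

425.6 s


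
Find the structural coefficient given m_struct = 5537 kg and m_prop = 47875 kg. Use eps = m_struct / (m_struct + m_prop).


eps = 5537 / (5537 + 47875) = 0.1037

0.1037


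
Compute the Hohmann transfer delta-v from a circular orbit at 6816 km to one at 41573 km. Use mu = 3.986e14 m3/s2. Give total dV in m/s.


V1 = sqrt(mu/r1) = 7647.22 m/s
dV1 = V1*(sqrt(2*r2/(r1+r2)) - 1) = 2377.01 m/s
V2 = sqrt(mu/r2) = 3096.44 m/s
dV2 = V2*(1 - sqrt(2*r1/(r1+r2))) = 1452.94 m/s
Total dV = 3830 m/s

3830 m/s


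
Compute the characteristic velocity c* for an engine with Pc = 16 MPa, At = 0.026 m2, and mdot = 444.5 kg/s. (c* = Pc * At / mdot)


c* = 16e6 * 0.026 / 444.5 = 936 m/s

936 m/s


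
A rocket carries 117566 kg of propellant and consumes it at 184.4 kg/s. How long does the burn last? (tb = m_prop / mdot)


tb = 117566 / 184.4 = 637.6 s

637.6 s


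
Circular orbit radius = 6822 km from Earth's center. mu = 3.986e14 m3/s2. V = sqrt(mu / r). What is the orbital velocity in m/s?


V = sqrt(3.986e14 / 6822000) = 7644 m/s

7644 m/s


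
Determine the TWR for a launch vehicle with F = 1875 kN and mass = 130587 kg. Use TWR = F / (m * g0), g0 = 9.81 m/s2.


TWR = 1875000 / (130587 * 9.81) = 1.46

1.46


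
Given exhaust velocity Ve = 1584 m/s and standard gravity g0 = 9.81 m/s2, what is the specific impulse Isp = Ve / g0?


Isp = Ve / g0 = 1584 / 9.81 = 161.5 s

161.5 s


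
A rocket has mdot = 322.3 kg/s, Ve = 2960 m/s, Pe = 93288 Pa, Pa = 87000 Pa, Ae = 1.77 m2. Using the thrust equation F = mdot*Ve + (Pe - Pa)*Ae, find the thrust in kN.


F = 322.3 * 2960 + (93288 - 87000) * 1.77 = 965138.0 N = 965.1 kN

965.1 kN


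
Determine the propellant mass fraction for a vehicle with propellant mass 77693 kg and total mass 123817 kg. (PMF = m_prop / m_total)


PMF = 77693 / 123817 = 0.627

0.627


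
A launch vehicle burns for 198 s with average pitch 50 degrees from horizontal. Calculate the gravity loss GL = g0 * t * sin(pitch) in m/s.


GL = 9.81 * 198 * sin(50 deg) = 1488 m/s

1488 m/s


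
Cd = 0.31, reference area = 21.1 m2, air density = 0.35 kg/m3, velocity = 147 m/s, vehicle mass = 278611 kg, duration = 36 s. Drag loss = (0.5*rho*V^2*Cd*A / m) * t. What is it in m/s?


D = 0.5 * 0.35 * 147^2 * 0.31 * 21.1 = 24735.28 N
a = 24735.28 / 278611 = 0.0888 m/s2
dV = 0.0888 * 36 = 3.2 m/s

3.2 m/s


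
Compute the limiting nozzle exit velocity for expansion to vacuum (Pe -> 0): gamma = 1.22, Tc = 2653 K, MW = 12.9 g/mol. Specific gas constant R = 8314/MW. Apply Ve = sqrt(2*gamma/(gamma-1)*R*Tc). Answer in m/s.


R = 8314 / 12.9 = 644.5 J/(kg.K)
Ve = sqrt(2 * 1.22 / (1.22 - 1) * 644.5 * 2653) = 4355 m/s

4355 m/s


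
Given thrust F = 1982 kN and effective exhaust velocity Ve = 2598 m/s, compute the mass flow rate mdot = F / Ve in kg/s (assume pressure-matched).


mdot = F / Ve = 1982000 / 2598 = 762.9 kg/s

762.9 kg/s


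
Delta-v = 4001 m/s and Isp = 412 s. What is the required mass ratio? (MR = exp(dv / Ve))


Ve = 412 * 9.81 = 4041.72 m/s
MR = exp(4001 / 4041.72) = 2.691

2.691


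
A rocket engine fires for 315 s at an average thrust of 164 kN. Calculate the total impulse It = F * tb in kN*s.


It = 164 * 315 = 51660 kN*s

51660 kN*s


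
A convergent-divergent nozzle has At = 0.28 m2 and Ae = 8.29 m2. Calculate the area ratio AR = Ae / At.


AR = 8.29 / 0.28 = 29.6

29.6


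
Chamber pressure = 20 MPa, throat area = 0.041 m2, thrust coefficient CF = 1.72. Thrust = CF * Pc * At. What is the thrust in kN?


F = 1.72 * 20e6 * 0.041 = 1.4104e+06 N = 1410.4 kN

1410.4 kN


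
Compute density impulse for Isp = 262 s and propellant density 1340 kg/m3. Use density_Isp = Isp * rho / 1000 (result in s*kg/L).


rho*Isp = 262 * 1340 / 1000 = 351 s*kg/L

351 s*kg/L


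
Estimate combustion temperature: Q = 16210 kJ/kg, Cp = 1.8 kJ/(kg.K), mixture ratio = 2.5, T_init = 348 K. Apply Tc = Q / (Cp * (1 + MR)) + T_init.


Tc = 16210 / (1.8 * (1 + 2.5)) + 348 = 2921 K

2921 K


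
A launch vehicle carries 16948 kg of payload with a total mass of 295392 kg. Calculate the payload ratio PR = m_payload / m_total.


PR = 16948 / 295392 = 0.0574

0.0574


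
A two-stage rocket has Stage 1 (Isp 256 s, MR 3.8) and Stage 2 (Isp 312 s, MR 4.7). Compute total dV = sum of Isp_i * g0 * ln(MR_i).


dV1 = 256 * 9.81 * ln(3.8) = 3352.7 m/s
dV2 = 312 * 9.81 * ln(4.7) = 4736.7 m/s
Total dV = 3352.7 + 4736.7 = 8089.4 m/s ~ 8089 m/s

8089 m/s


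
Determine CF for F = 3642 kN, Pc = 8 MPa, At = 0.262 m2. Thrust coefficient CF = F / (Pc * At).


CF = 3642000 / (8e6 * 0.262) = 1.74

1.74


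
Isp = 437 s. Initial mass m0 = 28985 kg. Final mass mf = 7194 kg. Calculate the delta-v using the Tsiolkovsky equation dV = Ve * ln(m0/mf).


Ve = 437 * 9.81 = 4286.97 m/s
dV = 4286.97 * ln(28985/7194) = 5974 m/s

5974 m/s


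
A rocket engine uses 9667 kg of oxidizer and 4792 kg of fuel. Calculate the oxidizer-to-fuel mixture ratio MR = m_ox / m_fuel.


MR = 9667 / 4792 = 2.02

2.02


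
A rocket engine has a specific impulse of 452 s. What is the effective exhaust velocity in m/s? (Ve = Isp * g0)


Ve = Isp * g0 = 452 * 9.81 = 4434.1 m/s

4434.1 m/s


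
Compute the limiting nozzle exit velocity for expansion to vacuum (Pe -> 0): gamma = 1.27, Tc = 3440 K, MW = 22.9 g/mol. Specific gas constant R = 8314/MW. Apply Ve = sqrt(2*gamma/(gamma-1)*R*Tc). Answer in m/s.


R = 8314 / 22.9 = 363.06 J/(kg.K)
Ve = sqrt(2 * 1.27 / (1.27 - 1) * 363.06 * 3440) = 3428 m/s

3428 m/s


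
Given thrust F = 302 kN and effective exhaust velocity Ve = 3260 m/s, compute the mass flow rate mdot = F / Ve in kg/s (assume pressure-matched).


mdot = F / Ve = 302000 / 3260 = 92.6 kg/s

92.6 kg/s


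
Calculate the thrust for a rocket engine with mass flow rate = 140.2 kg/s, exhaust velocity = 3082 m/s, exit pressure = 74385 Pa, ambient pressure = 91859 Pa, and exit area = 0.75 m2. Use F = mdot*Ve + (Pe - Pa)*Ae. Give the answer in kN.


F = 140.2 * 3082 + (74385 - 91859) * 0.75 = 418991.0 N = 419.0 kN

419.0 kN


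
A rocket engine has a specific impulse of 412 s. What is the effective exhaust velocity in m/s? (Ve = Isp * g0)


Ve = Isp * g0 = 412 * 9.81 = 4041.7 m/s

4041.7 m/s


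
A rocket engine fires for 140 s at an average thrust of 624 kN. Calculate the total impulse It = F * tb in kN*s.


It = 624 * 140 = 87360 kN*s

87360 kN*s


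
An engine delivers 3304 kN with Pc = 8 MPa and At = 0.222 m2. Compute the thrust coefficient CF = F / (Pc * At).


CF = 3304000 / (8e6 * 0.222) = 1.86

1.86


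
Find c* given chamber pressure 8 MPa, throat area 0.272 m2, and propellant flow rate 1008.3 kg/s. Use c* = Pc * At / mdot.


c* = 8e6 * 0.272 / 1008.3 = 2158 m/s

2158 m/s


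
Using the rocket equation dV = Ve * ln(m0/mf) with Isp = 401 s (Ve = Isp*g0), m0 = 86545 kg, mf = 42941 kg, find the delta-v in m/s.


Ve = 401 * 9.81 = 3933.81 m/s
dV = 3933.81 * ln(86545/42941) = 2757 m/s

2757 m/s


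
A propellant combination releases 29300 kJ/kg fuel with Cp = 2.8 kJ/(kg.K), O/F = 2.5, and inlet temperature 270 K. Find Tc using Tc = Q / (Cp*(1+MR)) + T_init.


Tc = 29300 / (2.8 * (1 + 2.5)) + 270 = 3260 K

3260 K


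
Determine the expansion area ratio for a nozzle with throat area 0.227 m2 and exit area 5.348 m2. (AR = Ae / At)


AR = 5.348 / 0.227 = 23.6

23.6


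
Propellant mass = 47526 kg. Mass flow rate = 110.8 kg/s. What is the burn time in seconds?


tb = 47526 / 110.8 = 428.9 s

428.9 s


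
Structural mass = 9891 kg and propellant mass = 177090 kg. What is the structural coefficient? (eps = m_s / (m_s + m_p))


eps = 9891 / (9891 + 177090) = 0.0529

0.0529


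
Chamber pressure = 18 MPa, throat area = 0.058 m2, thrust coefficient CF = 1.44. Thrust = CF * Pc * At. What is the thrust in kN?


F = 1.44 * 18e6 * 0.058 = 1.5034e+06 N = 1503.4 kN

1503.4 kN


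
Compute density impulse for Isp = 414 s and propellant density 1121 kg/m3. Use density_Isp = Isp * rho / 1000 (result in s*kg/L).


rho*Isp = 414 * 1121 / 1000 = 464 s*kg/L

464 s*kg/L


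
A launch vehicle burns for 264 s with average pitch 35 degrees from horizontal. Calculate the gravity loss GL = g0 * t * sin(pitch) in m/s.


GL = 9.81 * 264 * sin(35 deg) = 1485 m/s

1485 m/s


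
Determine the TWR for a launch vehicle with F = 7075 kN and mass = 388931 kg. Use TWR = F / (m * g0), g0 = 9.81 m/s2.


TWR = 7075000 / (388931 * 9.81) = 1.85

1.85


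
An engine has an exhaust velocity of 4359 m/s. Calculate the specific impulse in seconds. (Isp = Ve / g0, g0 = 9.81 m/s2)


Isp = Ve / g0 = 4359 / 9.81 = 444.3 s

444.3 s


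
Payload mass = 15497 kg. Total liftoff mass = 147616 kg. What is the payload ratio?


PR = 15497 / 147616 = 0.105

0.105


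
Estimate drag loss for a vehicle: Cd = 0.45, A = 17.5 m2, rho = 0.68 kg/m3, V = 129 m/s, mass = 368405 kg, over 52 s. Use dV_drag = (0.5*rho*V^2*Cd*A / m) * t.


D = 0.5 * 0.68 * 129^2 * 0.45 * 17.5 = 44556.28 N
a = 44556.28 / 368405 = 0.1209 m/s2
dV = 0.1209 * 52 = 6.3 m/s

6.3 m/s


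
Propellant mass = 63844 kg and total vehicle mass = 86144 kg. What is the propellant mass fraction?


PMF = 63844 / 86144 = 0.741

0.741


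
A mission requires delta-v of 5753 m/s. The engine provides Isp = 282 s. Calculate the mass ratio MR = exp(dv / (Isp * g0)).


Ve = 282 * 9.81 = 2766.42 m/s
MR = exp(5753 / 2766.42) = 8.001

8.001


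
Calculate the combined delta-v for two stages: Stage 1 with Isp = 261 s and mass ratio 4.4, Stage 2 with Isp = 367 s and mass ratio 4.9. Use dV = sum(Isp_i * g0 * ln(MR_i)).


dV1 = 261 * 9.81 * ln(4.4) = 3793.5 m/s
dV2 = 367 * 9.81 * ln(4.9) = 5721.7 m/s
Total dV = 3793.5 + 5721.7 = 9515.2 m/s ~ 9515 m/s

9515 m/s


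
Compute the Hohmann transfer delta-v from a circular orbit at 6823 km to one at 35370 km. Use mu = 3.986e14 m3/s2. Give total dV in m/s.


V1 = sqrt(mu/r1) = 7643.3 m/s
dV1 = V1*(sqrt(2*r2/(r1+r2)) - 1) = 2253.46 m/s
V2 = sqrt(mu/r2) = 3357.0 m/s
dV2 = V2*(1 - sqrt(2*r1/(r1+r2))) = 1447.88 m/s
Total dV = 3701 m/s

3701 m/s


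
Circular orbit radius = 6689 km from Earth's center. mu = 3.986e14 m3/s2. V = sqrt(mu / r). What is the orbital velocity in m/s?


V = sqrt(3.986e14 / 6689000) = 7719 m/s

7719 m/s


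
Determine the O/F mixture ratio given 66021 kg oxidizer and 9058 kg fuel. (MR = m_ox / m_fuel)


MR = 66021 / 9058 = 7.29

7.29


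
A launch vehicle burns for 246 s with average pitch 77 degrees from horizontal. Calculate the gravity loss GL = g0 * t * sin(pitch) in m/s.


GL = 9.81 * 246 * sin(77 deg) = 2351 m/s

2351 m/s


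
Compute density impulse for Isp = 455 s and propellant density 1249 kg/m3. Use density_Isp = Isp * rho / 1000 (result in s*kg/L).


rho*Isp = 455 * 1249 / 1000 = 568 s*kg/L

568 s*kg/L


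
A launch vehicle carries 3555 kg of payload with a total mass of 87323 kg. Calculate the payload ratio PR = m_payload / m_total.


PR = 3555 / 87323 = 0.0407

0.0407


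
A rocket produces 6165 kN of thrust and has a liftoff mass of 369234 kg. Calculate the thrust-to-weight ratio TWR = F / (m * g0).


TWR = 6165000 / (369234 * 9.81) = 1.7

1.7


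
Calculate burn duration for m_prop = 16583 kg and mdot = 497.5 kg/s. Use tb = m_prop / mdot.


tb = 16583 / 497.5 = 33.3 s

33.3 s
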